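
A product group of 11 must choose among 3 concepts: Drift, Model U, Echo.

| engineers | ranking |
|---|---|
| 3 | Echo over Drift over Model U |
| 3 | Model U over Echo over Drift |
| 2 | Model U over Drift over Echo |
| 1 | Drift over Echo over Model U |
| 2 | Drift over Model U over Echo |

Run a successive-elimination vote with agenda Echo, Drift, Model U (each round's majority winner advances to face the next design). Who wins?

Model U

Round 1: Echo vs Drift — 6–5, Echo advances.
Round 2: Echo vs Model U — 4–7, Model U advances.
Model U survives the agenda.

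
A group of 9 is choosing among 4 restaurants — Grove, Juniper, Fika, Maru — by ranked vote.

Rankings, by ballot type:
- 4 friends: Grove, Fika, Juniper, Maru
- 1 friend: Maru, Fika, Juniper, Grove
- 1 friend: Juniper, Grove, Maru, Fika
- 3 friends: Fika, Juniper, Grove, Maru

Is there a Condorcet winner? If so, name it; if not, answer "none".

Check each pair by majority over 9 ballots:
Grove vs Juniper: Grove is ranked higher on 4 ballots, Juniper on 5. Juniper wins 5–4.
Grove vs Fika: 4+1 = 5 for Grove, 4 for Fika — Grove by 5–4.
Grove vs Maru: 4+1+3 = 8 for Grove, 1 for Maru — Grove by 8–1.
Juniper vs Fika: Juniper is ranked higher on 1 ballot, Fika on 8. Fika wins 8–1.
Juniper vs Maru: Juniper is ranked higher on 4+1+3 = 8 ballots, Maru on 1. Juniper wins 8–1.
Fika vs Maru: Fika preferred on 4+3 = 7 ballots; Fika wins 7–2.
Each restaurant drops at least one matchup (Grove loses to Juniper; Juniper loses to Fika; Fika loses to Grove; Maru loses to Grove); the cycle Grove > Fika > Juniper > Grove rules out a Condorcet winner.

none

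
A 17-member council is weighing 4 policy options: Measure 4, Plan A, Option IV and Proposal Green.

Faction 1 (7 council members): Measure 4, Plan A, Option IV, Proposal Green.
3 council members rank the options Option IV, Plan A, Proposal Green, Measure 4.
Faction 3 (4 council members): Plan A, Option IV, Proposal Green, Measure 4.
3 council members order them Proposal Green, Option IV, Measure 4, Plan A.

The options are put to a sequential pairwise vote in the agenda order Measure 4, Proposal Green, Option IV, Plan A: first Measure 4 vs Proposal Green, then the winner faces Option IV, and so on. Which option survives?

Plan A

Round 1: Measure 4 vs Proposal Green — 7–10, Proposal Green advances.
Round 2: Proposal Green vs Option IV — 3–14, Option IV advances.
Round 3: Option IV vs Plan A — 6–11, Plan A advances.
The agenda winner is Plan A.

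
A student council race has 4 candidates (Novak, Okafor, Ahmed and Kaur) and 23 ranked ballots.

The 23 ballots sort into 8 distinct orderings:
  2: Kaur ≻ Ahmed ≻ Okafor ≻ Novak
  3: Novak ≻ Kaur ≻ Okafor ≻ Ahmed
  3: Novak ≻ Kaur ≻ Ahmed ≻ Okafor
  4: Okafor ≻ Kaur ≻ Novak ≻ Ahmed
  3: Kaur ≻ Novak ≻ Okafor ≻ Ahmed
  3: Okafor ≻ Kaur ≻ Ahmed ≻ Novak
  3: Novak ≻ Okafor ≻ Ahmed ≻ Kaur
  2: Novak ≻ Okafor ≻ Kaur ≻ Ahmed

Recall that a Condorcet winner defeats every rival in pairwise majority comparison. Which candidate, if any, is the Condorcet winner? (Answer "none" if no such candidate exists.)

Check each pair by majority over 23 ballots:
Novak vs Okafor: 3+3+3+3+2 = 14 for Novak, 9 for Okafor — Novak by 14–9.
Novak vs Ahmed: 18 to 5, Novak.
Novak vs Kaur: Novak is ranked higher on 3+3+3+2 = 11 ballots, Kaur on 12. Kaur wins 12–11.
Okafor vs Ahmed: 3+4+3+3+3+2 = 18 for Okafor, 5 for Ahmed — Okafor by 18–5.
Okafor vs Kaur: 4+3+3+2 = 12 for Okafor, 11 for Kaur — Okafor by 12–11.
Ahmed vs Kaur: 3 to 20, Kaur.
Every candidate loses at least once (Novak loses to Kaur; Okafor loses to Novak; Ahmed loses to Novak; Kaur loses to Okafor). The majority relation contains the cycle Novak beats Okafor beats Kaur beats Novak, so there is no Condorcet winner.

none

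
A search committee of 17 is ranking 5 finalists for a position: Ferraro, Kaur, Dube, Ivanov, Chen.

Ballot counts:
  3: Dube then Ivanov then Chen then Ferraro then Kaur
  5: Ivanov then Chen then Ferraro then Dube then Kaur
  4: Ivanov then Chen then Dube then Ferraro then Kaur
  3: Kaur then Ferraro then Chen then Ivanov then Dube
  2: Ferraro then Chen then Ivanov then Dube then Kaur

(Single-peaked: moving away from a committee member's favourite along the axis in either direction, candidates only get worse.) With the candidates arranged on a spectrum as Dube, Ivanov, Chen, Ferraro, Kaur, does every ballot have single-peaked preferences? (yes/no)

Axis positions: Dube=1, Ivanov=2, Chen=3, Ferraro=4, Kaur=5.
Type 1 (peak Dube at position 1): ranking walks positions 1-2-3-4-5, expanding outward from the peak — single-peaked.
Type 2 (peak Ivanov at position 2): ranking walks positions 2-3-4-1-5, expanding outward from the peak — single-peaked.
Type 3 (peak Ivanov at position 2): ranking walks positions 2-3-1-4-5, expanding outward from the peak — single-peaked.
Type 4 (peak Kaur at position 5): ranking walks positions 5-4-3-2-1, expanding outward from the peak — single-peaked.
Type 5 (peak Ferraro at position 4): ranking walks positions 4-3-2-1-5, expanding outward from the peak — single-peaked.
Every ranking is single-peaked on this axis.

yes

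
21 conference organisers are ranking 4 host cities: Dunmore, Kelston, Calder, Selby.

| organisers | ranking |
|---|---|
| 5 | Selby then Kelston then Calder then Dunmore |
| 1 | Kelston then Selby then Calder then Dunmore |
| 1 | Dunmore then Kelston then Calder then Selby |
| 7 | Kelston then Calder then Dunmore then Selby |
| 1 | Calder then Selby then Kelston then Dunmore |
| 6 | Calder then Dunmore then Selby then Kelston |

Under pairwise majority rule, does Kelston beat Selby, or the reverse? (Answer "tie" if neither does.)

Selby

Ballots ranking Kelston above Selby: 1 + 1 + 7 = 9.
Ballots ranking Selby above Kelston: 21 − 9 = 12.
Selby wins the head-to-head 12–9.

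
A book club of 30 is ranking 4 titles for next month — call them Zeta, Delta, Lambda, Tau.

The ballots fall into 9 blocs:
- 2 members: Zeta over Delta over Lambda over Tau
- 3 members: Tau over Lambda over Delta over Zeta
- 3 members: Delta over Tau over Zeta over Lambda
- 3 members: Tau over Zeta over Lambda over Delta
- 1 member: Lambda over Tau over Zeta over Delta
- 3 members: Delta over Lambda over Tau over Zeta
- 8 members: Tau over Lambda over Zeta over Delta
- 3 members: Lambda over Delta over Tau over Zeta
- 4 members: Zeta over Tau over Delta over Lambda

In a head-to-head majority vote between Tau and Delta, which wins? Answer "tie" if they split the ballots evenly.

Ballots ranking Tau above Delta: 3 + 3 + 1 + 8 + 4 = 19.
Ballots ranking Delta above Tau: 30 − 19 = 11.
Tau wins the head-to-head 19–11.

Tau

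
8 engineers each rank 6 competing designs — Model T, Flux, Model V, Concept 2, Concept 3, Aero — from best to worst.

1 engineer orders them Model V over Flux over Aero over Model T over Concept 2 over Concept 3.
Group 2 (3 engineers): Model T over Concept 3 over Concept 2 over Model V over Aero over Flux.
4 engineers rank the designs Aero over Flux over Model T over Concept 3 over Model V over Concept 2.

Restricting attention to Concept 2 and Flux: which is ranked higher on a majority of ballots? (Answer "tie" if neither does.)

Flux

Ballots ranking Concept 2 above Flux: 3.
Ballots ranking Flux above Concept 2: 8 − 3 = 5.
Flux wins the head-to-head 5–3.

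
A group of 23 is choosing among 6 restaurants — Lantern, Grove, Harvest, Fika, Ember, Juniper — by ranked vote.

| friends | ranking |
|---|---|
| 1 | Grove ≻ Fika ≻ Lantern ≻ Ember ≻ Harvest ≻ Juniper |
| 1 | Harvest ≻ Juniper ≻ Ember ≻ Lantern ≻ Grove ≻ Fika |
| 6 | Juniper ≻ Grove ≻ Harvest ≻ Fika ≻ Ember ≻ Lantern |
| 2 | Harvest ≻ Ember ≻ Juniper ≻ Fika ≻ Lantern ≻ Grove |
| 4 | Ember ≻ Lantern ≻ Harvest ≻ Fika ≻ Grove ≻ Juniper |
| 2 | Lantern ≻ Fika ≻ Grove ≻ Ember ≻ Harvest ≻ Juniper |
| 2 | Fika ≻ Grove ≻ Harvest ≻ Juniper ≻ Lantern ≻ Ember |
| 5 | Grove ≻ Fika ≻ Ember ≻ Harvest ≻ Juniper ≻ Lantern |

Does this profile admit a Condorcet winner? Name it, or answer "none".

Check each pair by majority over 23 ballots:
Lantern vs Grove: 1+2+4+2 = 9 for Lantern, 14 for Grove — Grove by 14–9.
Lantern vs Harvest: 7 to 16, Harvest.
Lantern vs Fika: 7 to 16, Fika.
Lantern vs Ember: Lantern is ranked higher on 1+2+2 = 5 ballots, Ember on 18. Ember wins 18–5.
Lantern vs Juniper: Lantern is ranked higher on 1+4+2 = 7 ballots, Juniper on 16. Juniper wins 16–7.
Grove vs Harvest: 16 to 7, Grove.
Grove vs Fika: Grove is ranked higher on 1+1+6+5 = 13 ballots, Fika on 10. Grove wins 13–10.
Grove vs Ember: 1+6+2+2+5 = 16 for Grove, 7 for Ember — Grove by 16–7.
Grove vs Juniper: 1+4+2+2+5 = 14 for Grove, 9 for Juniper — Grove by 14–9.
Harvest vs Fika: Harvest preferred on 1+6+2+4 = 13 ballots; Harvest wins 13–10.
Harvest vs Ember: Harvest is ranked higher on 1+6+2+2 = 11 ballots, Ember on 12. Ember wins 12–11.
Harvest vs Juniper: Harvest preferred on 17 ballots; Harvest wins 17–6.
Fika vs Ember: Fika preferred on 1+6+2+2+5 = 16 ballots; Fika wins 16–7.
Fika vs Juniper: 1+4+2+2+5 = 14 for Fika, 9 for Juniper — Fika by 14–9.
Ember vs Juniper: Ember is ranked higher on 1+2+4+2+5 = 14 ballots, Juniper on 9. Ember wins 14–9.
Grove wins every pairwise contest, so Grove is the Condorcet winner.

Grove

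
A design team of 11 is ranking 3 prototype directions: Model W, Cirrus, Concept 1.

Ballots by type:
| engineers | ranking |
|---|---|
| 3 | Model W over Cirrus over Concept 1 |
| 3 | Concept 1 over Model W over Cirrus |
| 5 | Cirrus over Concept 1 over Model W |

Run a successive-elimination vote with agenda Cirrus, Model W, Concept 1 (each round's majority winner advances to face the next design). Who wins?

Concept 1

Round 1: Cirrus vs Model W — 5–6, Model W advances.
Round 2: Model W vs Concept 1 — 3–8, Concept 1 advances.
The agenda winner is Concept 1.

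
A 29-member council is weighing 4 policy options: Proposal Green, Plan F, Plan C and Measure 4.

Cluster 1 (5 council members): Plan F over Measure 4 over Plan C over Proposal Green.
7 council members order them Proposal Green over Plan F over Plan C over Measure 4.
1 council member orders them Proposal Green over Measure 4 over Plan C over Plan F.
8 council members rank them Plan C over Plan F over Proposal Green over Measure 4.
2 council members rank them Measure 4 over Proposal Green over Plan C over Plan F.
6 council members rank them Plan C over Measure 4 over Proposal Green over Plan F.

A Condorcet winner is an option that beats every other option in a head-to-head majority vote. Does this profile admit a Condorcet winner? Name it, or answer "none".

Head-to-head results (29 council members):
Proposal Green–Plan F: Proposal Green 16–13.
Proposal Green vs Plan C: Plan C, 19–10.
Proposal Green–Measure 4: Proposal Green 16–13.
Plan F vs Plan C: Plan C wins 17–12.
Plan F vs Measure 4: Plan F wins 20–9.
Plan C vs Measure 4: Plan C, 21–8.
Only Plan C has no losses; Plan C is the Condorcet winner.

Plan C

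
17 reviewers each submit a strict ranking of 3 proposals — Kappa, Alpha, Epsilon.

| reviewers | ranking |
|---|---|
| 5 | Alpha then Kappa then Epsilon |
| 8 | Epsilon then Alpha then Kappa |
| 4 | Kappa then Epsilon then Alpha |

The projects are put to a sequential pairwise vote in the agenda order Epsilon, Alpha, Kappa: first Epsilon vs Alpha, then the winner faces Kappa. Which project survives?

Kappa

Round 1: Epsilon vs Alpha — 12–5, Epsilon advances.
Round 2: Epsilon vs Kappa — 8–9, Kappa advances.
The agenda winner is Kappa.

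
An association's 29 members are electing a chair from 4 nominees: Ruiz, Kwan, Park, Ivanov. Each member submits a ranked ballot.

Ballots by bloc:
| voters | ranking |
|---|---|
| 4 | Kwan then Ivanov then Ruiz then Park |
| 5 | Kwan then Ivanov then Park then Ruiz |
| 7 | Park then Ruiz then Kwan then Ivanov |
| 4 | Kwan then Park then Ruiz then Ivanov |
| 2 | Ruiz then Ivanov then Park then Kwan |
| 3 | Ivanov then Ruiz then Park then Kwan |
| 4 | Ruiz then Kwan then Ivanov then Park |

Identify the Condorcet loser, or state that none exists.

Pairwise majorities:
Ruiz vs Kwan: Ruiz, 16–13.
Ruiz–Park: Park 16–13.
Ruiz vs Ivanov: Ruiz wins 17–12.
Kwan vs Park: 4+5+4+4 = 17 for Kwan, 12 for Park — Kwan by 17–12.
Kwan vs Ivanov: Kwan preferred on 4+5+7+4+4 = 24 ballots; Kwan wins 24–5.
Park vs Ivanov: 11 to 18, Ivanov.
Each candidate has at least one pairwise win (Ruiz beats Kwan; Kwan beats Park; Park beats Ruiz; Ivanov beats Park) — no Condorcet loser.

none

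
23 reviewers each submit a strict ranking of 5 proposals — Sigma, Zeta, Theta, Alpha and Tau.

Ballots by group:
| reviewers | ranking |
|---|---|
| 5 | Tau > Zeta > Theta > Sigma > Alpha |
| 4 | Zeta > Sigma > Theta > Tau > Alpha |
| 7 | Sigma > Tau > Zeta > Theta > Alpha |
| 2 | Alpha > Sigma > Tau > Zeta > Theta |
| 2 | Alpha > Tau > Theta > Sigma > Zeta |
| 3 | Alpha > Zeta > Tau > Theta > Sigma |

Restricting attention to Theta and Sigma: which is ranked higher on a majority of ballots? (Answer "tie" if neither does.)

Sigma

Ballots ranking Theta above Sigma: 5 + 2 + 3 = 10.
Ballots ranking Sigma above Theta: 23 − 10 = 13.
Sigma wins the head-to-head 13–10.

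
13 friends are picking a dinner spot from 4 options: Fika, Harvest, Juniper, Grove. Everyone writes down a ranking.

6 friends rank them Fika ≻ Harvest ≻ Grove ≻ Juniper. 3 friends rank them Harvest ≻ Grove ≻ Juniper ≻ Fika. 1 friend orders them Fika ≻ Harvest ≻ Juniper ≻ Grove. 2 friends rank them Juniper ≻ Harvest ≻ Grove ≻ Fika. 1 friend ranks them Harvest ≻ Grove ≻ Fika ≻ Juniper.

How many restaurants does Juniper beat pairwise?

0

Juniper against each rival (13 friends):
Juniper vs Fika: Fika wins 8–5.
Juniper vs Harvest: 2 for Juniper, 11 for Harvest — Harvest by 11–2.
Juniper vs Grove: 3 to 10, Grove.
Juniper beats no one; loses to Fika, Harvest, Grove — 0 pairwise wins.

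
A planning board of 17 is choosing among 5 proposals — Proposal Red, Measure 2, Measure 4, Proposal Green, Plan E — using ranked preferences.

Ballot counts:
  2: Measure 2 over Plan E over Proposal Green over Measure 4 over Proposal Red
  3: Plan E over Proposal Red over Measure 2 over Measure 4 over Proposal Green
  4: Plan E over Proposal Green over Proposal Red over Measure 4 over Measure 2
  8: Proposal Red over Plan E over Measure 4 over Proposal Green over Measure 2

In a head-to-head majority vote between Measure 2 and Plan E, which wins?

Ballots ranking Measure 2 above Plan E: 2.
Ballots ranking Plan E above Measure 2: 17 − 2 = 15.
Plan E wins the head-to-head 15–2.

Plan E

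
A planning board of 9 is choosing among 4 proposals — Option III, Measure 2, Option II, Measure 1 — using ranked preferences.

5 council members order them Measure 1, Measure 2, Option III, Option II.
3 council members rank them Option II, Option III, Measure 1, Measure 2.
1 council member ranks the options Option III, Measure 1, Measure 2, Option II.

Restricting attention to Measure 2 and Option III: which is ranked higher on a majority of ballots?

Measure 2

Ballots ranking Measure 2 above Option III: 5.
Ballots ranking Option III above Measure 2: 9 − 5 = 4.
Measure 2 wins the head-to-head 5–4.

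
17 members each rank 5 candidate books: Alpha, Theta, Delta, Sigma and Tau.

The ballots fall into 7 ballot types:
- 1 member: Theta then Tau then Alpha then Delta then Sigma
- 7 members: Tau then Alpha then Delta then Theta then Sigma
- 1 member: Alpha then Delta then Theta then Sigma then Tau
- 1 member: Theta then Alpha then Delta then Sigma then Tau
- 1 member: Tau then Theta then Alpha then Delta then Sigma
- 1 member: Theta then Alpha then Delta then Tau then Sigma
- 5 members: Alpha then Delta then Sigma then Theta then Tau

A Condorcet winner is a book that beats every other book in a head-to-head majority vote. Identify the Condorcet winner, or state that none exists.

none

Check each pair by majority over 17 ballots:
Alpha vs Theta: Alpha, 13–4.
Alpha vs Delta: Alpha is ranked higher on 17 ballots, Delta on 0. Alpha wins 17–0.
Alpha vs Sigma: 17 for Alpha, 0 for Sigma — Alpha by 17–0.
Alpha vs Tau: Tau, 9–8.
Theta vs Delta: 1+1+1+1 = 4 for Theta, 13 for Delta — Delta by 13–4.
Theta vs Sigma: Theta, 12–5.
Theta vs Tau: Theta is ranked higher on 1+1+1+1+5 = 9 ballots, Tau on 8. Theta wins 9–8.
Delta vs Sigma: Delta preferred on 17 ballots; Delta wins 17–0.
Delta–Tau: Tau 9–8.
Sigma–Tau: Tau 10–7.
Every book loses at least once (Alpha loses to Tau; Theta loses to Alpha; Delta loses to Alpha; Sigma loses to Alpha; Tau loses to Theta). The majority relation contains the cycle Alpha > Theta > Tau > Alpha, so there is no Condorcet winner.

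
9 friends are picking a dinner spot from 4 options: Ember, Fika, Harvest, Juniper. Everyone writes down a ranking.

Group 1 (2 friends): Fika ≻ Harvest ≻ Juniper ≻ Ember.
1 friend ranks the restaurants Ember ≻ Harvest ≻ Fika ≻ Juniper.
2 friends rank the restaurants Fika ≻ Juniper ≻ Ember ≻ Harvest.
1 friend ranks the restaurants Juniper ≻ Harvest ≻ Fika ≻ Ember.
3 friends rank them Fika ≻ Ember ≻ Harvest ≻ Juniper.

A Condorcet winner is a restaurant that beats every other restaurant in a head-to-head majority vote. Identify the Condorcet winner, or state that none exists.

Check each pair by majority over 9 ballots:
Ember vs Fika: Fika wins 8–1.
Ember–Harvest: Ember 6–3.
Ember–Juniper: Juniper 5–4.
Fika vs Harvest: Fika, 7–2.
Fika–Juniper: Fika 8–1.
Harvest–Juniper: Harvest 6–3.
Only Fika has no losses; Fika is the Condorcet winner.

Fika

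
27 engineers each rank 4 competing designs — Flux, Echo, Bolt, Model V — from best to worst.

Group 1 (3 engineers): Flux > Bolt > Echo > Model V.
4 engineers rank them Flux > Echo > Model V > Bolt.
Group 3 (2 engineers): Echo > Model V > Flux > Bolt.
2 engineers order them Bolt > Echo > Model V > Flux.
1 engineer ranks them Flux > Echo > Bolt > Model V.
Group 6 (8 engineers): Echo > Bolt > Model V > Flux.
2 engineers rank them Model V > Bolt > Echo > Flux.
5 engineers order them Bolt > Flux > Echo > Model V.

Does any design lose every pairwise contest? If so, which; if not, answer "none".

Head-to-head results (27 engineers):
Flux–Echo: Echo 14–13.
Flux vs Bolt: Flux is ranked higher on 3+4+2+1 = 10 ballots, Bolt on 17. Bolt wins 17–10.
Flux vs Model V: Flux is ranked higher on 3+4+1+5 = 13 ballots, Model V on 14. Model V wins 14–13.
Echo vs Bolt: Echo, 15–12.
Echo vs Model V: Echo preferred on 25 ballots; Echo wins 25–2.
Bolt vs Model V: Bolt wins 19–8.
Only Flux has no wins; Flux is the Condorcet loser.

Flux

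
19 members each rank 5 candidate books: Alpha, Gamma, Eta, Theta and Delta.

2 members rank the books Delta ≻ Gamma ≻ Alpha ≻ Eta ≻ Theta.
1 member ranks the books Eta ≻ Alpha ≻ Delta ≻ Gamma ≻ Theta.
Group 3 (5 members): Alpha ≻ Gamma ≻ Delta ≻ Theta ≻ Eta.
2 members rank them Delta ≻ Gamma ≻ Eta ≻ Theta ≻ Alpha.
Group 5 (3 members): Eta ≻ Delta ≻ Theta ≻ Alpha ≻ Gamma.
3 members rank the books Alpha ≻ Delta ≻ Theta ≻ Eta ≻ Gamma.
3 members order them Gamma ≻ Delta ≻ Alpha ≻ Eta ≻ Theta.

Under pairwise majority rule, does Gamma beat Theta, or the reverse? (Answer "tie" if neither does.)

Ballots ranking Gamma above Theta: 2 + 1 + 5 + 2 + 3 = 13.
Ballots ranking Theta above Gamma: 19 − 13 = 6.
Gamma wins the head-to-head 13–6.

Gamma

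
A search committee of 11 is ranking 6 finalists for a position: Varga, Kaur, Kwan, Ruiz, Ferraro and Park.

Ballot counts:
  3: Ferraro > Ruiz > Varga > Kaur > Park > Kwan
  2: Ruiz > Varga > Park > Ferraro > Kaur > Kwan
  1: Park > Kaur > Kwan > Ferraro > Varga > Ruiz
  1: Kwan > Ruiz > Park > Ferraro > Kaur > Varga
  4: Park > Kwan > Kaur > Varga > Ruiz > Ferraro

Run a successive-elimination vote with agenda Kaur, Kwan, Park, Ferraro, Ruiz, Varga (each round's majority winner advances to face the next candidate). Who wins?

Round 1: Kaur vs Kwan — 6–5, Kaur advances.
Round 2: Kaur vs Park — 3–8, Park advances.
Round 3: Park vs Ferraro — 8–3, Park advances.
Round 4: Park vs Ruiz — 5–6, Ruiz advances.
Round 5: Ruiz vs Varga — 6–5, Ruiz advances.
The agenda winner is Ruiz.

Ruiz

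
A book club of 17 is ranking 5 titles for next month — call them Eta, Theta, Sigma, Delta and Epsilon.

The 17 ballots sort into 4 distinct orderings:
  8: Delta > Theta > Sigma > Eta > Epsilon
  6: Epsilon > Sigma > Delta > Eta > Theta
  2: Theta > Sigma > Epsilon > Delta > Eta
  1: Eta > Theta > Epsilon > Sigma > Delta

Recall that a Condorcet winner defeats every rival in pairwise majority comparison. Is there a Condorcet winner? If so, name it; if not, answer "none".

none

Head-to-head results (17 members):
Eta–Theta: Theta 10–7.
Eta–Sigma: Sigma 16–1.
Eta vs Delta: 1 for Eta, 16 for Delta — Delta by 16–1.
Eta–Epsilon: Eta 9–8.
Theta–Sigma: Theta 11–6.
Theta vs Delta: 2+1 = 3 for Theta, 14 for Delta — Delta by 14–3.
Theta vs Epsilon: Theta wins 11–6.
Sigma vs Delta: Sigma is ranked higher on 6+2+1 = 9 ballots, Delta on 8. Sigma wins 9–8.
Sigma–Epsilon: Sigma 10–7.
Delta vs Epsilon: 8 for Delta, 9 for Epsilon — Epsilon by 9–8.
Each book drops at least one matchup (Eta loses to Theta; Theta loses to Delta; Sigma loses to Theta; Delta loses to Sigma; Epsilon loses to Eta); the cycle Eta → Epsilon → Delta → Eta rules out a Condorcet winner.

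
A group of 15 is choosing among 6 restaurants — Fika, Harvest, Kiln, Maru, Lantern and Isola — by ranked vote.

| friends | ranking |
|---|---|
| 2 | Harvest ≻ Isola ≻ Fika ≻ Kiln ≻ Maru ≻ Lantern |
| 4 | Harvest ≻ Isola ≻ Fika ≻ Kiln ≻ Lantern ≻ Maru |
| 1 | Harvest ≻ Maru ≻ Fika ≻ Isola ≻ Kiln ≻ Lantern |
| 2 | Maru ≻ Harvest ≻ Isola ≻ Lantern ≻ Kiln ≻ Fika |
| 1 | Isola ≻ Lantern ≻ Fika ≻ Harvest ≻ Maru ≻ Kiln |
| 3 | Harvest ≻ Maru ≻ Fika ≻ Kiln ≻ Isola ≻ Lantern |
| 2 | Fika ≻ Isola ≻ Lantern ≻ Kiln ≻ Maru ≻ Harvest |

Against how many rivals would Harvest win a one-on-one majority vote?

5

Harvest against each rival (15 friends):
Harvest vs Fika: Harvest wins 12–3.
Harvest vs Kiln: Harvest wins 13–2.
Harvest vs Maru: Harvest wins 11–4.
Harvest vs Lantern: 2+4+1+2+3 = 12 for Harvest, 3 for Lantern — Harvest by 12–3.
Harvest vs Isola: 12 to 3, Harvest.
Harvest beats Fika, Kiln, Maru, Lantern, Isola — 5 pairwise wins.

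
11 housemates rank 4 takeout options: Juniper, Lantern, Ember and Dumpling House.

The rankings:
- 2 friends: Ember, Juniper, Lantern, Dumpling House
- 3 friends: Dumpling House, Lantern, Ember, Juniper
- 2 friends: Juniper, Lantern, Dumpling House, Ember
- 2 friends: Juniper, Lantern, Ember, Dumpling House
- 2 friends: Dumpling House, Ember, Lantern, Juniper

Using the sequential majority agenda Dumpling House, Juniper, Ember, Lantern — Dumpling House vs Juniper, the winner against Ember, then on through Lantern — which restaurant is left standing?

Round 1: Dumpling House vs Juniper — 5–6, Juniper advances.
Round 2: Juniper vs Ember — 4–7, Ember advances.
Round 3: Ember vs Lantern — 4–7, Lantern advances.
The agenda winner is Lantern.

Lantern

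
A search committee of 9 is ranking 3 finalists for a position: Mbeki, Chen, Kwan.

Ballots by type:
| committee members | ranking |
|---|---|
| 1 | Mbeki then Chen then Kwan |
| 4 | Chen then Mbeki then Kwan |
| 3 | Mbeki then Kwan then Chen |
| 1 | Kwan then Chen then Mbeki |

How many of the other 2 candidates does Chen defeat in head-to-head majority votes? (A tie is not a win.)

Chen against each rival (9 committee members):
Chen vs Mbeki: 4+1 = 5 for Chen, 4 for Mbeki — Chen by 5–4.
Chen vs Kwan: Chen wins 5–4.
Chen beats Mbeki, Kwan — 2 pairwise wins.

2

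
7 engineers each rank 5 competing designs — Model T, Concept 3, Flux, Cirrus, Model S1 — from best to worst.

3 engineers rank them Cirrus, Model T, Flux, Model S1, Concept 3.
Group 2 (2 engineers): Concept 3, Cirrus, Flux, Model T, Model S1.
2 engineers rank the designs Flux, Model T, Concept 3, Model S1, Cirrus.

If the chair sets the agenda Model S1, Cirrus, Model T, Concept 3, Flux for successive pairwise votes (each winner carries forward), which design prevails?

Flux

Round 1: Model S1 vs Cirrus — 2–5, Cirrus advances.
Round 2: Cirrus vs Model T — 5–2, Cirrus advances.
Round 3: Cirrus vs Concept 3 — 3–4, Concept 3 advances.
Round 4: Concept 3 vs Flux — 2–5, Flux advances.
The agenda winner is Flux.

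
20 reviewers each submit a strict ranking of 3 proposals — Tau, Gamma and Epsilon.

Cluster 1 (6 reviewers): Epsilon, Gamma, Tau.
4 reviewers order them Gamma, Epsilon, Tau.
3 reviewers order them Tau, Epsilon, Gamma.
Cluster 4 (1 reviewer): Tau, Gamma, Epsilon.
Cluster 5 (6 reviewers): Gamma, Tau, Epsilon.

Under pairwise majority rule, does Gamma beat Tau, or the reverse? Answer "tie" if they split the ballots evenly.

Ballots ranking Gamma above Tau: 6 + 4 + 6 = 16.
Ballots ranking Tau above Gamma: 20 − 16 = 4.
Gamma wins the head-to-head 16–4.

Gamma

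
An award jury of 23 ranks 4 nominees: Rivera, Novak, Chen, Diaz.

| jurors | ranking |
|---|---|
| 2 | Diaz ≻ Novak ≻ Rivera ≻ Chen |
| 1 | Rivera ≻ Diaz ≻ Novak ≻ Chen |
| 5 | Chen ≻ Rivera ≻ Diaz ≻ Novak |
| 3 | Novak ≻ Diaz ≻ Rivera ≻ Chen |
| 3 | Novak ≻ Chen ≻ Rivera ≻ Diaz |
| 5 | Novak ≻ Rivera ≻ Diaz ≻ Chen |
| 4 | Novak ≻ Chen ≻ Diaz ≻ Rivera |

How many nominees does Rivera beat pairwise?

Rivera against each rival (23 jurors):
Rivera vs Novak: Novak, 17–6.
Rivera vs Chen: 2+1+3+5 = 11 for Rivera, 12 for Chen — Chen by 12–11.
Rivera vs Diaz: Rivera is ranked higher on 1+5+3+5 = 14 ballots, Diaz on 9. Rivera wins 14–9.
Rivera beats Diaz; loses to Novak, Chen — 1 pairwise win.

1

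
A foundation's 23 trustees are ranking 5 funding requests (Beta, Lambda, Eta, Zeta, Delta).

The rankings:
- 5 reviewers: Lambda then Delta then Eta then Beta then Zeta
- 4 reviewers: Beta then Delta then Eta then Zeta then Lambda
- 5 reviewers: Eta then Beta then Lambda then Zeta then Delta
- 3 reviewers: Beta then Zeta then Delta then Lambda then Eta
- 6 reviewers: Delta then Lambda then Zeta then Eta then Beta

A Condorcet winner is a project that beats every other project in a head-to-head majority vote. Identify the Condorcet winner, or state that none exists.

none

Pairwise majorities:
Beta vs Lambda: Beta, 12–11.
Beta vs Eta: Beta is ranked higher on 4+3 = 7 ballots, Eta on 16. Eta wins 16–7.
Beta vs Zeta: Beta, 17–6.
Beta vs Delta: Beta wins 12–11.
Lambda vs Eta: 14 to 9, Lambda.
Lambda–Zeta: Lambda 16–7.
Lambda vs Delta: Delta wins 13–10.
Eta–Zeta: Eta 14–9.
Eta vs Delta: Delta wins 18–5.
Zeta vs Delta: Zeta is ranked higher on 5+3 = 8 ballots, Delta on 15. Delta wins 15–8.
Every project loses at least once (Beta loses to Eta; Lambda loses to Beta; Eta loses to Lambda; Zeta loses to Beta; Delta loses to Beta). The majority relation contains the cycle Beta > Lambda > Eta > Beta, so there is no Condorcet winner.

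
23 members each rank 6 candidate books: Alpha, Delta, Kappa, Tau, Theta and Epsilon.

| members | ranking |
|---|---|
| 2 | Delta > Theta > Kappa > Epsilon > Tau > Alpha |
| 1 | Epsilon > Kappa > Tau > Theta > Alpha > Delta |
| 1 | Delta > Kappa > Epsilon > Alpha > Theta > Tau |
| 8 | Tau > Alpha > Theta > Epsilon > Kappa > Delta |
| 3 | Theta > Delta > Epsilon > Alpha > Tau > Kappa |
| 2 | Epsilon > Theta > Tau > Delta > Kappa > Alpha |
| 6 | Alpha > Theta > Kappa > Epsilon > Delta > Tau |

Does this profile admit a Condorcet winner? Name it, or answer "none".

none

Pairwise majorities:
Alpha vs Delta: Alpha, 15–8.
Alpha–Kappa: Alpha 17–6.
Alpha vs Tau: 10 to 13, Tau.
Alpha–Theta: Alpha 15–8.
Alpha vs Epsilon: Alpha wins 14–9.
Delta vs Kappa: 2+1+3+2 = 8 for Delta, 15 for Kappa — Kappa by 15–8.
Delta vs Tau: Delta, 12–11.
Delta vs Theta: 3 to 20, Theta.
Delta vs Epsilon: Epsilon, 17–6.
Kappa vs Tau: Tau, 13–10.
Kappa–Theta: Theta 21–2.
Kappa–Epsilon: Epsilon 14–9.
Tau vs Theta: Theta, 14–9.
Tau vs Epsilon: Tau preferred on 8 ballots; Epsilon wins 15–8.
Theta vs Epsilon: 2+8+3+6 = 19 for Theta, 4 for Epsilon — Theta by 19–4.
No book is unbeaten: Alpha loses to Tau; Delta loses to Alpha; Kappa loses to Alpha; Tau loses to Delta; Theta loses to Alpha; Epsilon loses to Alpha. In particular Alpha > Delta > Tau > Alpha is a majority cycle — no Condorcet winner exists.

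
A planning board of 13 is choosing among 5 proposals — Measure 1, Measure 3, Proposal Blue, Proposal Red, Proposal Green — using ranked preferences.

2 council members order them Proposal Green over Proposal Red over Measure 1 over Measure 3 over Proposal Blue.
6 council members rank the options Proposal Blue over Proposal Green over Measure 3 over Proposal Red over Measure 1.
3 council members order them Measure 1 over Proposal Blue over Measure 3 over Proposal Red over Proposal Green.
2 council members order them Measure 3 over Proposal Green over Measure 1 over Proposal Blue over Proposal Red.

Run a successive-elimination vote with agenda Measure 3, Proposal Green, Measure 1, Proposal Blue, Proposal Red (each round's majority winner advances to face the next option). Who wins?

Round 1: Measure 3 vs Proposal Green — 5–8, Proposal Green advances.
Round 2: Proposal Green vs Measure 1 — 10–3, Proposal Green advances.
Round 3: Proposal Green vs Proposal Blue — 4–9, Proposal Blue advances.
Round 4: Proposal Blue vs Proposal Red — 11–2, Proposal Blue advances.
The agenda winner is Proposal Blue.

Proposal Blue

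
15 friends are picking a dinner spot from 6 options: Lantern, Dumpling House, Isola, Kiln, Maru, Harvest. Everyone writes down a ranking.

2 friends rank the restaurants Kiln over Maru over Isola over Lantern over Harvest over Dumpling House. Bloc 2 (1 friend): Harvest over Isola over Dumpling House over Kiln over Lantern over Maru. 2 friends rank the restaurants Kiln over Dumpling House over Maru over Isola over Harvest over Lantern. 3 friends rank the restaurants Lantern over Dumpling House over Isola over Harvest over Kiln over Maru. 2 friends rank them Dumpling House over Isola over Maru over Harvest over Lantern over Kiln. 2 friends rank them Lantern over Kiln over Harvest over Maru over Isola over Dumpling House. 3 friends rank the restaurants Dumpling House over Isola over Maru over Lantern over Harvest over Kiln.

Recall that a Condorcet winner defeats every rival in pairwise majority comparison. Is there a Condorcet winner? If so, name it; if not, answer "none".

Dumpling House

Check each pair by majority over 15 ballots:
Lantern vs Dumpling House: 2+3+2 = 7 for Lantern, 8 for Dumpling House — Dumpling House by 8–7.
Lantern vs Isola: 5 to 10, Isola.
Lantern vs Kiln: Lantern is ranked higher on 3+2+2+3 = 10 ballots, Kiln on 5. Lantern wins 10–5.
Lantern vs Maru: Lantern preferred on 1+3+2 = 6 ballots; Maru wins 9–6.
Lantern vs Harvest: 2+3+2+3 = 10 for Lantern, 5 for Harvest — Lantern by 10–5.
Dumpling House vs Isola: 10 to 5, Dumpling House.
Dumpling House vs Kiln: Dumpling House is ranked higher on 1+3+2+3 = 9 ballots, Kiln on 6. Dumpling House wins 9–6.
Dumpling House vs Maru: 11 to 4, Dumpling House.
Dumpling House vs Harvest: 2+3+2+3 = 10 for Dumpling House, 5 for Harvest — Dumpling House by 10–5.
Isola vs Kiln: Isola is ranked higher on 1+3+2+3 = 9 ballots, Kiln on 6. Isola wins 9–6.
Isola vs Maru: Isola preferred on 1+3+2+3 = 9 ballots; Isola wins 9–6.
Isola vs Harvest: 12 to 3, Isola.
Kiln vs Maru: 2+1+2+3+2 = 10 for Kiln, 5 for Maru — Kiln by 10–5.
Kiln vs Harvest: 2+2+2 = 6 for Kiln, 9 for Harvest — Harvest by 9–6.
Maru vs Harvest: 2+2+2+3 = 9 for Maru, 6 for Harvest — Maru by 9–6.
Dumpling House defeats every rival head-to-head and is the Condorcet winner.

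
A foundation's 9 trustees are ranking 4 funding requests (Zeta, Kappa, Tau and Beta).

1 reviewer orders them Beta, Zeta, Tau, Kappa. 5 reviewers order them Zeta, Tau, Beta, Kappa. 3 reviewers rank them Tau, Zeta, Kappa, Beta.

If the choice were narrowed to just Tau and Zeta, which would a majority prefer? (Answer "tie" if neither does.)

Zeta

Ballots ranking Tau above Zeta: 3.
Ballots ranking Zeta above Tau: 9 − 3 = 6.
Zeta wins the head-to-head 6–3.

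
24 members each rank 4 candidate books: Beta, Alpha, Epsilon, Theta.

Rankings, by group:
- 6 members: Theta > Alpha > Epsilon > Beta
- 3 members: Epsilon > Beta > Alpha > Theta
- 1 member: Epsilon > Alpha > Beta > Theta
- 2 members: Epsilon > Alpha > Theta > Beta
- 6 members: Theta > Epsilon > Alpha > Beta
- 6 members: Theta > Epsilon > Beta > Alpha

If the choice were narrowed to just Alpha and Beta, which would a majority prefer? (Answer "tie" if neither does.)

Alpha

Ballots ranking Alpha above Beta: 6 + 1 + 2 + 6 = 15.
Ballots ranking Beta above Alpha: 24 − 15 = 9.
Alpha wins the head-to-head 15–9.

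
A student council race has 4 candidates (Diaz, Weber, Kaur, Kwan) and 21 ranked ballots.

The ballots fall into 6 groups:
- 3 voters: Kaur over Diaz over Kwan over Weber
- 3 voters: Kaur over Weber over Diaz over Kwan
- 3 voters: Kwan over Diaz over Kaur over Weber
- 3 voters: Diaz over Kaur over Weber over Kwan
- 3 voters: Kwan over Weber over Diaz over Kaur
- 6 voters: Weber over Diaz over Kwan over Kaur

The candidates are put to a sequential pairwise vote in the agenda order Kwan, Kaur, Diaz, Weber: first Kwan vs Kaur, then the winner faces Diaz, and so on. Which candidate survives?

Round 1: Kwan vs Kaur — 12–9, Kwan advances.
Round 2: Kwan vs Diaz — 6–15, Diaz advances.
Round 3: Diaz vs Weber — 9–12, Weber advances.
The agenda winner is Weber.

Weber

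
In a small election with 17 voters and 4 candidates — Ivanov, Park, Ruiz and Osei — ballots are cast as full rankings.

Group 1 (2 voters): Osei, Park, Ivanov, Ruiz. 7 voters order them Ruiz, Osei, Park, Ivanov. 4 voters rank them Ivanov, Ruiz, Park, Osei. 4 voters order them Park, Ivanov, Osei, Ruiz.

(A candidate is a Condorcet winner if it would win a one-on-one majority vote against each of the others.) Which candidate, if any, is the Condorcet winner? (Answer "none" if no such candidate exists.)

none

Head-to-head results (17 voters):
Ivanov–Park: Park 13–4.
Ivanov vs Ruiz: Ivanov, 10–7.
Ivanov vs Osei: 4+4 = 8 for Ivanov, 9 for Osei — Osei by 9–8.
Park–Ruiz: Ruiz 11–6.
Park vs Osei: Park is ranked higher on 4+4 = 8 ballots, Osei on 9. Osei wins 9–8.
Ruiz vs Osei: Ruiz, 11–6.
Each candidate drops at least one matchup (Ivanov loses to Park; Park loses to Ruiz; Ruiz loses to Ivanov; Osei loses to Ruiz); the cycle Ivanov → Ruiz → Park → Ivanov rules out a Condorcet winner.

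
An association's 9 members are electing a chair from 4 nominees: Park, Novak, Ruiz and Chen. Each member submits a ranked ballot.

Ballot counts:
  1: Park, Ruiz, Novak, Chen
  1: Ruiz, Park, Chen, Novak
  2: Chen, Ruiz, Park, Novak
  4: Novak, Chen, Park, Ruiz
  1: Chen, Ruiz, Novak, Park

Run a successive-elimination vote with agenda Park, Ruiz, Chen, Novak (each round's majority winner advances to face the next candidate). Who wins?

Round 1: Park vs Ruiz — 5–4, Park advances.
Round 2: Park vs Chen — 2–7, Chen advances.
Round 3: Chen vs Novak — 4–5, Novak advances.
Novak survives the agenda.

Novak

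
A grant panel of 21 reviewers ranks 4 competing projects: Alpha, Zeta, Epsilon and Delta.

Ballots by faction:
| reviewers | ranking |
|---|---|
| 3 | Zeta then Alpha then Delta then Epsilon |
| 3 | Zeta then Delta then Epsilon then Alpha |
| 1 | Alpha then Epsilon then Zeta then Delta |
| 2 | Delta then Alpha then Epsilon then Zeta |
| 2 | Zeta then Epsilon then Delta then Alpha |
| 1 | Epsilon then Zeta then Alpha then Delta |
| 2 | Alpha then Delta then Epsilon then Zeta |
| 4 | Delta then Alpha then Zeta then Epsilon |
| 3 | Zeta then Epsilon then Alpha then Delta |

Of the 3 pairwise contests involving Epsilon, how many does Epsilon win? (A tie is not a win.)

Epsilon against each rival (21 reviewers):
Epsilon vs Alpha: Epsilon is ranked higher on 3+2+1+3 = 9 ballots, Alpha on 12. Alpha wins 12–9.
Epsilon vs Zeta: Epsilon preferred on 1+2+1+2 = 6 ballots; Zeta wins 15–6.
Epsilon vs Delta: Epsilon is ranked higher on 1+2+1+3 = 7 ballots, Delta on 14. Delta wins 14–7.
Epsilon beats no one; loses to Alpha, Zeta, Delta — 0 pairwise wins.

0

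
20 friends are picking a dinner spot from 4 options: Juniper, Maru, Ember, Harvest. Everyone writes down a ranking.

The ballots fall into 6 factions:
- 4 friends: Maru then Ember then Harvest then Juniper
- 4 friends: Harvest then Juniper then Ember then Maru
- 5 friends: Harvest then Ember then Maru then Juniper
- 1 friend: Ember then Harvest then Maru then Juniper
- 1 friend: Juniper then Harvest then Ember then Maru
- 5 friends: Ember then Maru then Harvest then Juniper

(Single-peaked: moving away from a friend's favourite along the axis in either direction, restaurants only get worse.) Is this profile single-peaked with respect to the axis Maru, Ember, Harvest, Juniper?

Axis positions: Maru=1, Ember=2, Harvest=3, Juniper=4.
Faction 1 (peak Maru at position 1): ranking walks positions 1-2-3-4, expanding outward from the peak — single-peaked.
Faction 2 (peak Harvest at position 3): ranking walks positions 3-4-2-1, expanding outward from the peak — single-peaked.
Faction 3 (peak Harvest at position 3): ranking walks positions 3-2-1-4, expanding outward from the peak — single-peaked.
Faction 4 (peak Ember at position 2): ranking walks positions 2-3-1-4, expanding outward from the peak — single-peaked.
Faction 5 (peak Juniper at position 4): ranking walks positions 4-3-2-1, expanding outward from the peak — single-peaked.
Faction 6 (peak Ember at position 2): ranking walks positions 2-1-3-4, expanding outward from the peak — single-peaked.
Every ranking is single-peaked on this axis.

yes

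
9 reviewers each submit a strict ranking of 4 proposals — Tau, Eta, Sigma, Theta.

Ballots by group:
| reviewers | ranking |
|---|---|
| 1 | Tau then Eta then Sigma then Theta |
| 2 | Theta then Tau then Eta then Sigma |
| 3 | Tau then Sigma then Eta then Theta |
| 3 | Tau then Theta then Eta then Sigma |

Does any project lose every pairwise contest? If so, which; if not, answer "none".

Head-to-head results (9 reviewers):
Tau–Eta: Tau 9–0.
Tau–Sigma: Tau 9–0.
Tau vs Theta: Tau preferred on 1+3+3 = 7 ballots; Tau wins 7–2.
Eta vs Sigma: Eta wins 6–3.
Eta vs Theta: Theta, 5–4.
Sigma vs Theta: Theta, 5–4.
Only Sigma has no wins; Sigma is the Condorcet loser.

Sigma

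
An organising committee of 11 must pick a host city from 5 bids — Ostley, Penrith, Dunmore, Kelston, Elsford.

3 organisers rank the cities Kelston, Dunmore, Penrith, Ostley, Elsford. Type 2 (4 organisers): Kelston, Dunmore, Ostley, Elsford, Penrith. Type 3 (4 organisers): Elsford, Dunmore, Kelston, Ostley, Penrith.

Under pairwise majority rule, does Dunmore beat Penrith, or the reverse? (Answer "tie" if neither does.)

Ballots ranking Dunmore above Penrith: 3 + 4 + 4 = 11.
Ballots ranking Penrith above Dunmore: 11 − 11 = 0.
Dunmore wins the head-to-head 11–0.

Dunmore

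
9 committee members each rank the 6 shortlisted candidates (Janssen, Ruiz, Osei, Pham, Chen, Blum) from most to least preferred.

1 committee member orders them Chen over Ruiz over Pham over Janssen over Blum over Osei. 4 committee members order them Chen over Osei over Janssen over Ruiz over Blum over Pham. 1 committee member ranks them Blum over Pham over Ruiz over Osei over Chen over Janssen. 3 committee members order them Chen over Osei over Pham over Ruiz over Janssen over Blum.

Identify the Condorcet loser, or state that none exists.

none

Pairwise majorities:
Janssen vs Ruiz: Ruiz wins 5–4.
Janssen vs Osei: Janssen is ranked higher on 1 ballot, Osei on 8. Osei wins 8–1.
Janssen vs Pham: Janssen preferred on 4 ballots; Pham wins 5–4.
Janssen–Chen: Chen 9–0.
Janssen vs Blum: Janssen wins 8–1.
Ruiz vs Osei: Ruiz is ranked higher on 1+1 = 2 ballots, Osei on 7. Osei wins 7–2.
Ruiz vs Pham: 5 to 4, Ruiz.
Ruiz–Chen: Chen 8–1.
Ruiz–Blum: Ruiz 8–1.
Osei–Pham: Osei 7–2.
Osei vs Chen: Chen, 8–1.
Osei vs Blum: 4+3 = 7 for Osei, 2 for Blum — Osei by 7–2.
Pham vs Chen: Pham preferred on 1 ballot; Chen wins 8–1.
Pham vs Blum: Blum, 5–4.
Chen vs Blum: Chen, 8–1.
No candidate is winless: Janssen beats Blum; Ruiz beats Janssen; Osei beats Janssen; Pham beats Janssen; Chen beats Janssen; Blum beats Pham. There is no Condorcet loser.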